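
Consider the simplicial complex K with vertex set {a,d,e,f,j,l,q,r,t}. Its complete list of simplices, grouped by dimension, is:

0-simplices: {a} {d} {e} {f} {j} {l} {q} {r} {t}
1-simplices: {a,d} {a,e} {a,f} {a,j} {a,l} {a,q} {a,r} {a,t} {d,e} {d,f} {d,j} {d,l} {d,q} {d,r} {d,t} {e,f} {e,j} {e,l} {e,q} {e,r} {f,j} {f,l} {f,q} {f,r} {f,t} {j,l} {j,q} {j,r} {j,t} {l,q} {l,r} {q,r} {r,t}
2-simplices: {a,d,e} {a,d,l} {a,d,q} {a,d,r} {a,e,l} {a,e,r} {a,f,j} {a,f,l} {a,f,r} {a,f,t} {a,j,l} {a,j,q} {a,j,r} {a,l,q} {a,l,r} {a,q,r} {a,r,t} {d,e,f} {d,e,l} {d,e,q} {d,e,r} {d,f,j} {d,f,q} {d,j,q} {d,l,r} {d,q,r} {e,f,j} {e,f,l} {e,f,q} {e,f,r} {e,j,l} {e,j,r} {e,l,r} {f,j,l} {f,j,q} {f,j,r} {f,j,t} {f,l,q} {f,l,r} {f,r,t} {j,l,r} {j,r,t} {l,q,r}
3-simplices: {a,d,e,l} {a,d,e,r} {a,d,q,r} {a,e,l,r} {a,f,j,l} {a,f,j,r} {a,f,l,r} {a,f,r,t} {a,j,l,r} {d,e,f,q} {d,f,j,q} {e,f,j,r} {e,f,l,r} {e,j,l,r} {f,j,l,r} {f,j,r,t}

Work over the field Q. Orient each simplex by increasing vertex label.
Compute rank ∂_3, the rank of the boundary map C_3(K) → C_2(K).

rank∂_3=15

n_0=9 n_1=33 n_2=43 n_3=16  [Q]
∂1: piv[ad,ae,af,aj,al,aq,ar,at] rk=8  ker:de,df,dj,dl,dq,dr,dt,ef,ej,el,eq,er,fj,fl,fq,fr,ft,jl,jq,jr,jt,lq,lr,qr,rt
∂2: piv[ade,adl,adq,adr,ael,aer,afj,afl,afr,aft,ajl,ajq,ajr,alq,alr,aqr,art,def,deq,dfj,dfq,djq,efj,fjt] rk=24  ker:del,der,dlr,dqr,efl,efq,efr,ejl,ejr,elr,fjl,fjq,fjr,flq,flr,frt,jlr,jrt,lqr
∂3: piv[adel,ader,adqr,aelr,afjl,afjr,aflr,afrt,ajlr,defq,dfjq,efjr,eflr,ejlr,fjrt] rk=15  ker:fjlr
rk∂_3=15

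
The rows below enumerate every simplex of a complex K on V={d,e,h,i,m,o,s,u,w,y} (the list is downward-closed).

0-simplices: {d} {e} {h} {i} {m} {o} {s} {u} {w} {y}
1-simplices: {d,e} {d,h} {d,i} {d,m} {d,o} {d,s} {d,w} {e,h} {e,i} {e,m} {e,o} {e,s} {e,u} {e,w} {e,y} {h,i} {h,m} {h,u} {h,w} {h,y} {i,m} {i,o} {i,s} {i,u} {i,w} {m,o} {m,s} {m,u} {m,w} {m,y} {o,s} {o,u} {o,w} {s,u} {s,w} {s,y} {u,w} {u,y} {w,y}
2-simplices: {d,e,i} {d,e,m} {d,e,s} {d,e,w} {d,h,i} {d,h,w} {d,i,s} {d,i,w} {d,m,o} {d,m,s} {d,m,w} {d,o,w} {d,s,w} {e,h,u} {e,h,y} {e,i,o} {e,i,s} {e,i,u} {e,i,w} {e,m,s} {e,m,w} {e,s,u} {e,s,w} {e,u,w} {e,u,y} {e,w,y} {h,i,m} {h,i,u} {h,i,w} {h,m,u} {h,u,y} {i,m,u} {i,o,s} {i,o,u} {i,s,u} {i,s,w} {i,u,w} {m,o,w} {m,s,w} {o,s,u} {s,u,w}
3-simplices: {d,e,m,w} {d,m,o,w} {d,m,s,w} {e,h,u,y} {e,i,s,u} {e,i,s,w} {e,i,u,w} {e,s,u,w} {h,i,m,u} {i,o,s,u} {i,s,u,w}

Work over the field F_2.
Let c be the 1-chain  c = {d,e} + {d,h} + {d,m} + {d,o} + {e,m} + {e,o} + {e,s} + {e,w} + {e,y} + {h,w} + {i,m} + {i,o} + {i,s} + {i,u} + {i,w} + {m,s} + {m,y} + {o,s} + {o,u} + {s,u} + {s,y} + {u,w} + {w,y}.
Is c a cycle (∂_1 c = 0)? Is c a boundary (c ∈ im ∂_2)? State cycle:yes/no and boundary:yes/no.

cycle:no boundary:no

n_0=10 n_1=39 n_2=41 n_3=11  [Z2]
∂1: piv[de,dh,di,dm,do,ds,dw,eu,ey] rk=9  ker:eh,ei,em,eo,es,ew,hi,hm,hu,hw,hy,im,io,is,iu,iw,mo,ms,mu,mw,my,os,ou,ow,su,sw,sy,uw,uy,wy
∂2: piv[dei,dem,des,dew,dhi,dhw,dis,diw,dmo,dms,dmw,dow,dsw,ehu,ehy,eio,eiu,esu,euw,euy,ewy,him,hiu,hmu,ios,iou] rk=26  ker:eis,eiw,ems,emw,esw,hiw,huy,imu,isu,isw,iuw,mow,msw,osu,suw
∂3: piv[demw,dmow,dmsw,ehuy,eisu,eisw,eiuw,esuw,himu,iosu] rk=10  ker:isuw
∂1c = {i} + {m} + {o} + {w}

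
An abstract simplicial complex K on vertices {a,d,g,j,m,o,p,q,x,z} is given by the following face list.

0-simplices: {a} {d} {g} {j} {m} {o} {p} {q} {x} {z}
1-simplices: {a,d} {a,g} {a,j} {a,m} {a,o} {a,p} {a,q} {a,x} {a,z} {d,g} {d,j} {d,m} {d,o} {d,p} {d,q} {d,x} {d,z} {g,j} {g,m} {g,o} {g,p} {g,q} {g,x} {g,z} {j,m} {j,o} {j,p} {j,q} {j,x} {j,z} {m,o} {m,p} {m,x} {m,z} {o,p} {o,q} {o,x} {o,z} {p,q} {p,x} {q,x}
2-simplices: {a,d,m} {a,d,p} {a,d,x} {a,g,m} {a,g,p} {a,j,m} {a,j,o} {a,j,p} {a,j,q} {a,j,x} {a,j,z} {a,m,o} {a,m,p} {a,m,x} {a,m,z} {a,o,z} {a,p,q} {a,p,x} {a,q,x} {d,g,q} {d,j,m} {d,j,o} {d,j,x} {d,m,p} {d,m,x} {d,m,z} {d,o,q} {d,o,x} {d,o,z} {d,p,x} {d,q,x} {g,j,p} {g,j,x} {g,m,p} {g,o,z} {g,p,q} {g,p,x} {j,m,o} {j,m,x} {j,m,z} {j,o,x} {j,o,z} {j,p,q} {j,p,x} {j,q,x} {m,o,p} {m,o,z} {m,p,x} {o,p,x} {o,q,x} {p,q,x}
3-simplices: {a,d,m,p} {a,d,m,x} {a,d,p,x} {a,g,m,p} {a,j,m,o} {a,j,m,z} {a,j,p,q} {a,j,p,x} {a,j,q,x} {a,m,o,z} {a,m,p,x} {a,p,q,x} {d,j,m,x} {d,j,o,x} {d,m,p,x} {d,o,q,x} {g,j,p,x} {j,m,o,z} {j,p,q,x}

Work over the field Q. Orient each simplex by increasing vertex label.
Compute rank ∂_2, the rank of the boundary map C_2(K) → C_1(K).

n_0=10 n_1=41 n_2=51 n_3=19  [Q]
∂1: piv[ad,ag,aj,am,ao,ap,aq,ax,az] rk=9  ker:dg,dj,dm,do,dp,dq,dx,dz,gj,gm,go,gp,gq,gx,gz,jm,jo,jp,jq,jx,jz,mo,mp,mx,mz,op,oq,ox,oz,pq,px,qx
∂2: piv[adm,adp,adx,agm,agp,ajm,ajo,ajp,ajq,ajx,ajz,amo,amp,amx,amz,aoz,apq,apx,aqx,dgq,djm,djo,dmz,doq,dox,dqx,gjp,gjx,goz,gpq,mop] rk=31  ker:djx,dmp,dmx,doz,dpx,gmp,gpx,jmo,jmx,jmz,jox,joz,jpq,jpx,jqx,moz,mpx,opx,oqx,pqx
∂3: piv[admp,admx,adpx,agmp,ajmo,ajmz,ajpq,ajpx,ajqx,amoz,ampx,apqx,djmx,djox,doqx,gjpx,jmoz] rk=17  ker:dmpx,jpqx
rk∂_2=31

rank∂_2=31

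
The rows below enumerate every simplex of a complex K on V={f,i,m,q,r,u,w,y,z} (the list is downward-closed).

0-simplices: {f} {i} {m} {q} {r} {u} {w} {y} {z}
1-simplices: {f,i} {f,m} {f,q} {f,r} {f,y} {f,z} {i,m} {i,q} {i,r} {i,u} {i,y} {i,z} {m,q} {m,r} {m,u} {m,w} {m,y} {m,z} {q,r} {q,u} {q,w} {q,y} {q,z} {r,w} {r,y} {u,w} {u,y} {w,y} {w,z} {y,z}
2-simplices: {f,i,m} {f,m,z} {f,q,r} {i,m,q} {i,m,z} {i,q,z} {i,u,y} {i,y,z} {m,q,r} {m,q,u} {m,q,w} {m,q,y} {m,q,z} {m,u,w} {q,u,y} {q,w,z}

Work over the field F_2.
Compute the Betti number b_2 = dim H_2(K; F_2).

n_0=9 n_1=30 n_2=16  [Z2]
∂1: piv[fi,fm,fq,fr,fy,fz,iu,mw] rk=8  ker:im,iq,ir,iy,iz,mq,mr,mu,my,mz,qr,qu,qw,qy,qz,rw,ry,uw,uy,wy,wz,yz
∂2: piv[fim,fmz,fqr,imq,imz,iqz,iuy,iyz,mqr,mqu,mqw,mqy,muw,quy,qwz] rk=15  ker:mqz
b_2=(16−15)−0=1

b_2=1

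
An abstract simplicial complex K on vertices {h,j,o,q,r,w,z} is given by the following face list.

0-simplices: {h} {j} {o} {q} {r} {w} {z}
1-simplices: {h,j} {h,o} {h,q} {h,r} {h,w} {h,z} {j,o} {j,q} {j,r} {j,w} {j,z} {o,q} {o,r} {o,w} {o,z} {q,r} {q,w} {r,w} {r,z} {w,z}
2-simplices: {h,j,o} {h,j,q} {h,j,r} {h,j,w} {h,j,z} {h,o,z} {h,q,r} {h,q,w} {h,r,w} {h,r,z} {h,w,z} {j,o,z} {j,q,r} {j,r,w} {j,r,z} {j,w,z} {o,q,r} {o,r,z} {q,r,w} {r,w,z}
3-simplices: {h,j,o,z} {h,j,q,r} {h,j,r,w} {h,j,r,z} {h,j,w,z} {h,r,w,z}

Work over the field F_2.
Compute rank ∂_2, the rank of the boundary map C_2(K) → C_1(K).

rank∂_2=13

n_0=7 n_1=20 n_2=20 n_3=6  [Z2]
∂1: piv[hj,ho,hq,hr,hw,hz] rk=6  ker:jo,jq,jr,jw,jz,oq,or,ow,oz,qr,qw,rw,rz,wz
∂2: piv[hjo,hjq,hjr,hjw,hjz,hoz,hqr,hqw,hrw,hrz,hwz,oqr,orz] rk=13  ker:joz,jqr,jrw,jrz,jwz,qrw,rwz
∂3: piv[hjoz,hjqr,hjrw,hjrz,hjwz,hrwz] rk=6
rk∂_2=13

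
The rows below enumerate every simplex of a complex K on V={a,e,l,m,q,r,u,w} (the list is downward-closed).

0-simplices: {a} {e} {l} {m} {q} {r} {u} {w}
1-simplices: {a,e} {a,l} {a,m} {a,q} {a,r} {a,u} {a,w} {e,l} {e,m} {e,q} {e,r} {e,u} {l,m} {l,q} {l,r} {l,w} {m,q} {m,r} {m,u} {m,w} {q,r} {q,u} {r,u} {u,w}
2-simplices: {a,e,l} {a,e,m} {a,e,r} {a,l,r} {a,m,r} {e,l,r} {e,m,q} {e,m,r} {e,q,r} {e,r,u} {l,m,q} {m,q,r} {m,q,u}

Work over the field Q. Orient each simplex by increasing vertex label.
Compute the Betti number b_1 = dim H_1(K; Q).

b_1=7

n_0=8 n_1=24 n_2=13  [Q]
∂1: piv[ae,al,am,aq,ar,au,aw] rk=7  ker:el,em,eq,er,eu,lm,lq,lr,lw,mq,mr,mu,mw,qr,qu,ru,uw
∂2: piv[ael,aem,aer,alr,amr,emq,eqr,eru,lmq,mqu] rk=10  ker:elr,emr,mqr
b_1=(24−7)−10=7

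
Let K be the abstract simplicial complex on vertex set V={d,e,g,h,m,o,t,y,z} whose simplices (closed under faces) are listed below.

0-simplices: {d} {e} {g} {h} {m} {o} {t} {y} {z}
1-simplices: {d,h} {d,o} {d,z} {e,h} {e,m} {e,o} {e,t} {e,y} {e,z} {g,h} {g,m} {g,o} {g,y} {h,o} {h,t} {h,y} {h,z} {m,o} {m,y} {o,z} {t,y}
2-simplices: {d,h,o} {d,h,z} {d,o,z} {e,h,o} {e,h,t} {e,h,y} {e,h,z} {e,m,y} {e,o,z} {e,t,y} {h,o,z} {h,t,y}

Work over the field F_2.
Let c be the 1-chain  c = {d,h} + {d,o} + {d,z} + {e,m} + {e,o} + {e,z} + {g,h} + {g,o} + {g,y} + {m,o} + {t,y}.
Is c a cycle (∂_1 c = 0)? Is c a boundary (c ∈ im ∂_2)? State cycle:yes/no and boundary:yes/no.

n_0=9 n_1=21 n_2=12  [Z2]
∂1: piv[dh,do,dz,eh,em,et,ey,gh] rk=8  ker:eo,ez,gm,go,gy,ho,ht,hy,hz,mo,my,oz,ty
∂2: piv[dho,dhz,doz,eho,eht,ehy,ehz,emy,ety] rk=9  ker:eoz,hoz,hty
∂1c = {d} + {e} + {g} + {t}

cycle:no boundary:no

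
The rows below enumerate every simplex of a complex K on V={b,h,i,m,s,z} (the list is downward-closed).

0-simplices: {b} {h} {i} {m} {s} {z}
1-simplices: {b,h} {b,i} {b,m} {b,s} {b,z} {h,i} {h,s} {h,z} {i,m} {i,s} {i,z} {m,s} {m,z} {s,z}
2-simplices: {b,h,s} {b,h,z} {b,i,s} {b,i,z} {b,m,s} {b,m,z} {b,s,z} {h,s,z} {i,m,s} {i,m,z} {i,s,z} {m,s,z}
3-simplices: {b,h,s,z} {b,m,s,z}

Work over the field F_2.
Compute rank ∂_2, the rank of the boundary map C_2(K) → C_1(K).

n_0=6 n_1=14 n_2=12 n_3=2  [Z2]
∂1: piv[bh,bi,bm,bs,bz] rk=5  ker:hi,hs,hz,im,is,iz,ms,mz,sz
∂2: piv[bhs,bhz,bis,biz,bms,bmz,bsz,ims] rk=8  ker:hsz,imz,isz,msz
∂3: piv[bhsz,bmsz] rk=2
rk∂_2=8

rank∂_2=8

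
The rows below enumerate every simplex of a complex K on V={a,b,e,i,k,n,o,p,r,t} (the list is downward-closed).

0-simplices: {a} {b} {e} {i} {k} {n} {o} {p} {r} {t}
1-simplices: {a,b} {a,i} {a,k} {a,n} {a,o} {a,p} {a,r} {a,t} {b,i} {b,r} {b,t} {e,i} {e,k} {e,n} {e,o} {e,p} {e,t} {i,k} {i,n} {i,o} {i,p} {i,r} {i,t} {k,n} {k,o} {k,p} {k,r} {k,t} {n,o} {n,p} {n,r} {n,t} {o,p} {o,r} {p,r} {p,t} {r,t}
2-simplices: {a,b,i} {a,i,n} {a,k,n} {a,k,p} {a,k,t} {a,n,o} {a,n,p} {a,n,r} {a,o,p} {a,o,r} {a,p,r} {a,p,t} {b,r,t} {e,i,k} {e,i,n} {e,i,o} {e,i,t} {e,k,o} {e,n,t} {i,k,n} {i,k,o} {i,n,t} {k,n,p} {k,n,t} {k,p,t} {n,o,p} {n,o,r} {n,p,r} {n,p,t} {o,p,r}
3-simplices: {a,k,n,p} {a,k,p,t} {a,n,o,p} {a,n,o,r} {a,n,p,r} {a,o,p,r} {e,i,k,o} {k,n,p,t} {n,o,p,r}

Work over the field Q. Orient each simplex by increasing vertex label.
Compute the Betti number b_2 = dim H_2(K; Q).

b_2=1

n_0=10 n_1=37 n_2=30 n_3=9  [Q]
∂1: piv[ab,ai,ak,an,ao,ap,ar,at,ei] rk=9  ker:bi,br,bt,ek,en,eo,ep,et,ik,in,io,ip,ir,it,kn,ko,kp,kr,kt,no,np,nr,nt,op,or,pr,pt,rt
∂2: piv[abi,ain,akn,akp,akt,ano,anp,anr,aop,aor,apr,apt,brt,eik,ein,eio,eit,eko,ent,ikn,knt] rk=21  ker:iko,int,knp,kpt,nop,nor,npr,npt,opr
∂3: piv[aknp,akpt,anop,anor,anpr,aopr,eiko,knpt] rk=8  ker:nopr
b_2=(30−21)−8=1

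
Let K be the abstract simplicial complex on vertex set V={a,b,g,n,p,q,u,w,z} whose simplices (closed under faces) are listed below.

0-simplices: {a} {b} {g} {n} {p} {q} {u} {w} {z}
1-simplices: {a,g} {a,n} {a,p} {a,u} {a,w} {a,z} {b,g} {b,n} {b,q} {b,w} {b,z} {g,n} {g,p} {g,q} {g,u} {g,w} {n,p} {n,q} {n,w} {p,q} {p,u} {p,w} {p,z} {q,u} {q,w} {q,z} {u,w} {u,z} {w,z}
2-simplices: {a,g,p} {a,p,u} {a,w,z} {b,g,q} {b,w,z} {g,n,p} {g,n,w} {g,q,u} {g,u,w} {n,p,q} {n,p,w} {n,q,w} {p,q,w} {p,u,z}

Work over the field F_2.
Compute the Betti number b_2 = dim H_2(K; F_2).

n_0=9 n_1=29 n_2=14  [Z2]
∂1: piv[ag,an,ap,au,aw,az,bg,bq] rk=8  ker:bn,bw,bz,gn,gp,gq,gu,gw,np,nq,nw,pq,pu,pw,pz,qu,qw,qz,uw,uz,wz
∂2: piv[agp,apu,awz,bgq,bwz,gnp,gnw,gqu,guw,npq,npw,nqw,puz] rk=13  ker:pqw
b_2=(14−13)−0=1

b_2=1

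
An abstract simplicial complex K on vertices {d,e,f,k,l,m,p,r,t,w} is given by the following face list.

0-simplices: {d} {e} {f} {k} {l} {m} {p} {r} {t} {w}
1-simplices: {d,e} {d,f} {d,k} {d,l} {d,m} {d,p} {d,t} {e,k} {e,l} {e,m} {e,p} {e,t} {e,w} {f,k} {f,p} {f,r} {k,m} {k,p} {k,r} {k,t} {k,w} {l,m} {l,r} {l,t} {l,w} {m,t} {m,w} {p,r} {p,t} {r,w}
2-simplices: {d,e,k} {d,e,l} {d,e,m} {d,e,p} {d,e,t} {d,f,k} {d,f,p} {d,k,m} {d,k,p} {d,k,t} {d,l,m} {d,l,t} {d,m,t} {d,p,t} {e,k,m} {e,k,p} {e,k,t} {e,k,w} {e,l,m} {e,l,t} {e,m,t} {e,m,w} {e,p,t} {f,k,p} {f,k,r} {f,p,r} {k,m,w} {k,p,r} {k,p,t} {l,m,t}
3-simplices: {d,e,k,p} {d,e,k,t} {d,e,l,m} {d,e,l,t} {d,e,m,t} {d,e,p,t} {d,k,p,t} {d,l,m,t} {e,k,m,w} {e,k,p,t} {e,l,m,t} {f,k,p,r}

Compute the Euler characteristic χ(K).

χ(K)=-2

n_0=10 n_1=30 n_2=30 n_3=12
χ=+10−30+30−12=-2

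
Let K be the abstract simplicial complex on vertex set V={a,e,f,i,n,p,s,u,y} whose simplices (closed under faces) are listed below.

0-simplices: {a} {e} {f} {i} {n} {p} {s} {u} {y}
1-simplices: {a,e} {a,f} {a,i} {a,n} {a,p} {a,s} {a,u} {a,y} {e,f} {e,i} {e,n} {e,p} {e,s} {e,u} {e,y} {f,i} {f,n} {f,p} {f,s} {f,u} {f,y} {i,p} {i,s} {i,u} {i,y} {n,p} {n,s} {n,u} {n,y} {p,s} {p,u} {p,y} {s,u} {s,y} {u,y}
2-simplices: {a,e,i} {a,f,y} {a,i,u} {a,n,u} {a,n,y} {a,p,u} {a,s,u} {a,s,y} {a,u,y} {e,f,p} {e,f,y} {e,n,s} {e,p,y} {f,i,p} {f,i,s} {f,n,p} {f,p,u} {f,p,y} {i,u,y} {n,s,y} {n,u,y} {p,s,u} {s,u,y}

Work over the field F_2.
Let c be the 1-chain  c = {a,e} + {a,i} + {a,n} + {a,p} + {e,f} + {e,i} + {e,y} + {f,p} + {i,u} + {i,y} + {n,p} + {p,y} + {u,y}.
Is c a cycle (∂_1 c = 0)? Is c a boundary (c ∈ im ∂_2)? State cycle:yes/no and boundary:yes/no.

n_0=9 n_1=35 n_2=23  [Z2]
∂1: piv[ae,af,ai,an,ap,as,au,ay] rk=8  ker:ef,ei,en,ep,es,eu,ey,fi,fn,fp,fs,fu,fy,ip,is,iu,iy,np,ns,nu,ny,ps,pu,py,su,sy,uy
∂2: piv[aei,afy,aiu,anu,any,apu,asu,asy,auy,efp,efy,ens,epy,fip,fis,fnp,fpu,iuy,nsy,psu] rk=20  ker:fpy,nuy,suy
∂1c = 0
c vs im∂2: residual ≠ 0 ⇒ not boundary

cycle:yes boundary:no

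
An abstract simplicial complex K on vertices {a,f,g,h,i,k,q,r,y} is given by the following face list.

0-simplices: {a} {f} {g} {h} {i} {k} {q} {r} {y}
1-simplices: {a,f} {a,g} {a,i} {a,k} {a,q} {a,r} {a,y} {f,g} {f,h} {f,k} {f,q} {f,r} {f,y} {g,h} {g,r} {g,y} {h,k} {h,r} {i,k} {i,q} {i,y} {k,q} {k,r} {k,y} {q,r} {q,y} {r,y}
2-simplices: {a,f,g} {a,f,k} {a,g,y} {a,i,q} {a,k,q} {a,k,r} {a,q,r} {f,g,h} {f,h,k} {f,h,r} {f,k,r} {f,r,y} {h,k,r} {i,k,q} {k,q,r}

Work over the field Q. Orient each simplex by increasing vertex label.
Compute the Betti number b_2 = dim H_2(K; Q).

b_2=2

n_0=9 n_1=27 n_2=15  [Q]
∂1: piv[af,ag,ai,ak,aq,ar,ay,fh] rk=8  ker:fg,fk,fq,fr,fy,gh,gr,gy,hk,hr,ik,iq,iy,kq,kr,ky,qr,qy,ry
∂2: piv[afg,afk,agy,aiq,akq,akr,aqr,fgh,fhk,fhr,fkr,fry,ikq] rk=13  ker:hkr,kqr
b_2=(15−13)−0=2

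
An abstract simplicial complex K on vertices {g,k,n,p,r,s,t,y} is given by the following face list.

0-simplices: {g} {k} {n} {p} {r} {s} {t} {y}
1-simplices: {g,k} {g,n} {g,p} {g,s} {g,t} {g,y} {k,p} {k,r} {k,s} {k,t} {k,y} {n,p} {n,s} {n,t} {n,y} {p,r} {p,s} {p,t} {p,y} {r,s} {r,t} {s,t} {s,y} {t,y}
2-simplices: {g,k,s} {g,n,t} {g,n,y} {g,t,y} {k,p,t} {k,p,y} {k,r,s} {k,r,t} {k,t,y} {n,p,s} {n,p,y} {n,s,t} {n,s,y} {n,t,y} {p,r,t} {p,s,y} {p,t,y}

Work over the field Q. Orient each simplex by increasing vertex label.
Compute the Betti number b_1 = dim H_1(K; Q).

b_1=3

n_0=8 n_1=24 n_2=17  [Q]
∂1: piv[gk,gn,gp,gs,gt,gy,kr] rk=7  ker:kp,ks,kt,ky,np,ns,nt,ny,pr,ps,pt,py,rs,rt,st,sy,ty
∂2: piv[gks,gnt,gny,gty,kpt,kpy,krs,krt,kty,nps,npy,nst,nsy,prt] rk=14  ker:nty,psy,pty
b_1=(24−7)−14=3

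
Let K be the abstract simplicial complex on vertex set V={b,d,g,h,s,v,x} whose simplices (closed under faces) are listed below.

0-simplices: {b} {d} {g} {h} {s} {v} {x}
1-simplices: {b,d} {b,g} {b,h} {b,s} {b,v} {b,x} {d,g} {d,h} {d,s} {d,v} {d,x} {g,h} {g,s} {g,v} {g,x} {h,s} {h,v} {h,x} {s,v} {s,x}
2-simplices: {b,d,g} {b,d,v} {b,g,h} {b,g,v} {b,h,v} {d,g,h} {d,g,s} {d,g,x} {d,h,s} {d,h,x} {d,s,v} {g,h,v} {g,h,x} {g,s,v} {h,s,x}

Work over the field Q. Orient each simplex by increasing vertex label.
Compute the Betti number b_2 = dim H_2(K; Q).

b_2=3

n_0=7 n_1=20 n_2=15  [Q]
∂1: piv[bd,bg,bh,bs,bv,bx] rk=6  ker:dg,dh,ds,dv,dx,gh,gs,gv,gx,hs,hv,hx,sv,sx
∂2: piv[bdg,bdv,bgh,bgv,bhv,dgh,dgs,dgx,dhs,dhx,dsv,hsx] rk=12  ker:ghv,ghx,gsv
b_2=(15−12)−0=3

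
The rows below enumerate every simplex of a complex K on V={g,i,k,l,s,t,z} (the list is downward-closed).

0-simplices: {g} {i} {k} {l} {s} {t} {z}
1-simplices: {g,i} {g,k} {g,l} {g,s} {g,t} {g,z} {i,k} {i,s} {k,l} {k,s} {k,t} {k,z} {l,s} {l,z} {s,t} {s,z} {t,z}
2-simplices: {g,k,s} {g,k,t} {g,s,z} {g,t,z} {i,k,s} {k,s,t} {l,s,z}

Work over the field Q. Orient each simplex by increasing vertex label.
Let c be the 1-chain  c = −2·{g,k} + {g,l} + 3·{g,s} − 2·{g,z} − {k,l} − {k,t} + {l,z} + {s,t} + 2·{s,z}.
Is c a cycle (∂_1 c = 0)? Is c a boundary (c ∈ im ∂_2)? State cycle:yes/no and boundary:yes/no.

n_0=7 n_1=17 n_2=7  [Q]
∂1: piv[gi,gk,gl,gs,gt,gz] rk=6  ker:ik,is,kl,ks,kt,kz,ls,lz,st,sz,tz
∂2: piv[gks,gkt,gsz,gtz,iks,kst,lsz] rk=7
∂1c = −{l} + {z}

cycle:no boundary:no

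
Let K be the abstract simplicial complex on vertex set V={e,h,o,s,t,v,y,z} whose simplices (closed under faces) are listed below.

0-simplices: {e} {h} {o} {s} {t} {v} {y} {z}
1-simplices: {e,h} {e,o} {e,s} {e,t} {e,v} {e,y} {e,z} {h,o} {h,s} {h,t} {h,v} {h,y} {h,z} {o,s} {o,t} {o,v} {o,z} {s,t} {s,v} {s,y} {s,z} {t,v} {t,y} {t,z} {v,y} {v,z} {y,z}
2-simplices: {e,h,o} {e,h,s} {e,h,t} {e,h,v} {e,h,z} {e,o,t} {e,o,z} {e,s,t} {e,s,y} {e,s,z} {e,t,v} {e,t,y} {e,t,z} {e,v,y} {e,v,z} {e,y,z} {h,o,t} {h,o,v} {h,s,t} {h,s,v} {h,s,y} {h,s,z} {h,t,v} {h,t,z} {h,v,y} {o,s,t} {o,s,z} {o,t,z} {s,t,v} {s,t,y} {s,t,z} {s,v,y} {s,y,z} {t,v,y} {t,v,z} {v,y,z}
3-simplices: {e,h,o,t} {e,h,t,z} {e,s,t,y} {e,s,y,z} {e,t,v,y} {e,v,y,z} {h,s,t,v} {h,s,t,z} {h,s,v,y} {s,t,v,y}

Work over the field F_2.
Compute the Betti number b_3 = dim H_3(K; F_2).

b_3=0

n_0=8 n_1=27 n_2=36 n_3=10  [Z2]
∂1: piv[eh,eo,es,et,ev,ey,ez] rk=7  ker:ho,hs,ht,hv,hy,hz,os,ot,ov,oz,st,sv,sy,sz,tv,ty,tz,vy,vz,yz
∂2: piv[eho,ehs,eht,ehv,ehz,eot,eoz,est,esy,esz,etv,ety,etz,evy,evz,eyz,hov,hsv,hsy,ost] rk=20  ker:hot,hst,hsz,htv,htz,hvy,osz,otz,stv,sty,stz,svy,syz,tvy,tvz,vyz
∂3: piv[ehot,ehtz,esty,esyz,etvy,evyz,hstv,hstz,hsvy,stvy] rk=10
b_3=(10−10)−0=0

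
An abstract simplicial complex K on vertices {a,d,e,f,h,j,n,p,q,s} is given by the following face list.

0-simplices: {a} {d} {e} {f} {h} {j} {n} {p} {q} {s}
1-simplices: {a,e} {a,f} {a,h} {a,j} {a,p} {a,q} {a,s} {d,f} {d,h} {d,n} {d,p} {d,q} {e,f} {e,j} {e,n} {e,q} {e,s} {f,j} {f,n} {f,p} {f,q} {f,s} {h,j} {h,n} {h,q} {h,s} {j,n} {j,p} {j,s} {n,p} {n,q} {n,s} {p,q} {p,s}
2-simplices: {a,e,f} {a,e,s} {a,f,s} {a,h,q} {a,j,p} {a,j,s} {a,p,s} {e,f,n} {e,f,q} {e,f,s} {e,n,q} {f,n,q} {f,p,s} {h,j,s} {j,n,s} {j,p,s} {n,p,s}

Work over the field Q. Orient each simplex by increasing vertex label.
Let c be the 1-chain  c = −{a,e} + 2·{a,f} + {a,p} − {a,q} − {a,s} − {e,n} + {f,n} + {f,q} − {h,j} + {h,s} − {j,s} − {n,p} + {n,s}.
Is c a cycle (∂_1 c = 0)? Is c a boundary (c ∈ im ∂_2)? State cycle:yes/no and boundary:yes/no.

cycle:yes boundary:no

n_0=10 n_1=34 n_2=17  [Q]
∂1: piv[ae,af,ah,aj,ap,aq,as,df,dn] rk=9  ker:dh,dp,dq,ef,ej,en,eq,es,fj,fn,fp,fq,fs,hj,hn,hq,hs,jn,jp,js,np,nq,ns,pq,ps
∂2: piv[aef,aes,afs,ahq,ajp,ajs,aps,efn,efq,enq,fps,hjs,jns,nps] rk=14  ker:efs,fnq,jps
∂1c = 0
c vs im∂2: residual ≠ 0 ⇒ not boundary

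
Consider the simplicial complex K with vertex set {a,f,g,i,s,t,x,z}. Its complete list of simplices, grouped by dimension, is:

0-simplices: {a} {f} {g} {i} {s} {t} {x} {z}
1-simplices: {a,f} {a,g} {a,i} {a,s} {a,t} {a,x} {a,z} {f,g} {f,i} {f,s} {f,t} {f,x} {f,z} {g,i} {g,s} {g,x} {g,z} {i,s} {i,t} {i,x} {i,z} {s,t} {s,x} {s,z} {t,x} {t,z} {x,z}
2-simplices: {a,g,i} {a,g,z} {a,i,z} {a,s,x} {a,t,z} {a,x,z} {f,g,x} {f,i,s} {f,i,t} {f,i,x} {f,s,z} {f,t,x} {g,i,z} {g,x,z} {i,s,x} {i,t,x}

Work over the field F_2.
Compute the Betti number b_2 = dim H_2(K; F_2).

b_2=2

n_0=8 n_1=27 n_2=16  [Z2]
∂1: piv[af,ag,ai,as,at,ax,az] rk=7  ker:fg,fi,fs,ft,fx,fz,gi,gs,gx,gz,is,it,ix,iz,st,sx,sz,tx,tz,xz
∂2: piv[agi,agz,aiz,asx,atz,axz,fgx,fis,fit,fix,fsz,ftx,gxz,isx] rk=14  ker:giz,itx
b_2=(16−14)−0=2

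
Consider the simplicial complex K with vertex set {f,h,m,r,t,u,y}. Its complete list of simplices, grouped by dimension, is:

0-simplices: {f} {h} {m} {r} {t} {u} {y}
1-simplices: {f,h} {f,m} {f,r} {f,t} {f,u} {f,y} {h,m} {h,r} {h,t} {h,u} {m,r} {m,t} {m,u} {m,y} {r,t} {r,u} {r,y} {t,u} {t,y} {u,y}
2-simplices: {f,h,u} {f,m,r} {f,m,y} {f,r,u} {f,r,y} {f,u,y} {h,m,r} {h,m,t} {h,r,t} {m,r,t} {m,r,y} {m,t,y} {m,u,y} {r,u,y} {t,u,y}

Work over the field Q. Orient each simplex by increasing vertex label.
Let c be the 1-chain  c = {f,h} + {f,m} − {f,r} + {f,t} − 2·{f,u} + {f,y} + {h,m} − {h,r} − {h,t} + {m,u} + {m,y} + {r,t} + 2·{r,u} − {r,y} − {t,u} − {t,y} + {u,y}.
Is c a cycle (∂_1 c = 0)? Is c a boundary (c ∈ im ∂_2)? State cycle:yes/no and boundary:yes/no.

cycle:no boundary:no

n_0=7 n_1=20 n_2=15  [Q]
∂1: piv[fh,fm,fr,ft,fu,fy] rk=6  ker:hm,hr,ht,hu,mr,mt,mu,my,rt,ru,ry,tu,ty,uy
∂2: piv[fhu,fmr,fmy,fru,fry,fuy,hmr,hmt,hrt,mty,muy,tuy] rk=12  ker:mrt,mry,ruy
∂1c = −{f} + 2·{h} − 4·{r} + 3·{t} − {u} + {y}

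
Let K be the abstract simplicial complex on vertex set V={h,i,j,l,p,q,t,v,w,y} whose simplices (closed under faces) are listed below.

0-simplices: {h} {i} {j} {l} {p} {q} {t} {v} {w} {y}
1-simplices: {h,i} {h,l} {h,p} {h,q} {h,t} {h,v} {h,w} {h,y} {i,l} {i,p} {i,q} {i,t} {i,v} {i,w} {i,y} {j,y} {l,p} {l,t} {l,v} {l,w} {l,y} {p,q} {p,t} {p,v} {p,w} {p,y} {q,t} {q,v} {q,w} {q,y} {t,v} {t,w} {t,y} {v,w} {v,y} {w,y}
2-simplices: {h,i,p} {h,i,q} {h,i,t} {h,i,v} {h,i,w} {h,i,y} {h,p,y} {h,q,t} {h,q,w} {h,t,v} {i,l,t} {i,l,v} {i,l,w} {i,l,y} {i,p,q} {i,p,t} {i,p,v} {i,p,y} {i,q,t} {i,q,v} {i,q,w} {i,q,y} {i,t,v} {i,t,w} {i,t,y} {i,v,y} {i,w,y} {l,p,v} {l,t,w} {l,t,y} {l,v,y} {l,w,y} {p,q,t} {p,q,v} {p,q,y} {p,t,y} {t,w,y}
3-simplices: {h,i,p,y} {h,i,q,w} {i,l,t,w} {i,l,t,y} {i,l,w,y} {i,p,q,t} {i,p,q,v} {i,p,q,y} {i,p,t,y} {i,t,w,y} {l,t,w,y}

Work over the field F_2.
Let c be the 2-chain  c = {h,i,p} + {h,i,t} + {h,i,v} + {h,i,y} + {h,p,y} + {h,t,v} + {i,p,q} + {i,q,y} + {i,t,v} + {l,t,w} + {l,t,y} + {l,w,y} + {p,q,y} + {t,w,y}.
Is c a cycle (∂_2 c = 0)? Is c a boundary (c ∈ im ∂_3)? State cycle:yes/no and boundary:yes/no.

n_0=10 n_1=36 n_2=37 n_3=11  [Z2]
∂1: piv[hi,hl,hp,hq,ht,hv,hw,hy,jy] rk=9  ker:il,ip,iq,it,iv,iw,iy,lp,lt,lv,lw,ly,pq,pt,pv,pw,py,qt,qv,qw,qy,tv,tw,ty,vw,vy,wy
∂2: piv[hip,hiq,hit,hiv,hiw,hiy,hpy,hqt,hqw,htv,ilt,ilv,ilw,ily,ipq,ipt,ipv,iqv,iqy,itw,ity,ivy,iwy,lpv] rk=24  ker:ipy,iqt,iqw,itv,ltw,lty,lvy,lwy,pqt,pqv,pqy,pty,twy
∂3: piv[hipy,hiqw,iltw,ilty,ilwy,ipqt,ipqv,ipqy,ipty,itwy] rk=10  ker:ltwy
∂2c = 0
c vs im∂3: residual ≠ 0 ⇒ not boundary

cycle:yes boundary:no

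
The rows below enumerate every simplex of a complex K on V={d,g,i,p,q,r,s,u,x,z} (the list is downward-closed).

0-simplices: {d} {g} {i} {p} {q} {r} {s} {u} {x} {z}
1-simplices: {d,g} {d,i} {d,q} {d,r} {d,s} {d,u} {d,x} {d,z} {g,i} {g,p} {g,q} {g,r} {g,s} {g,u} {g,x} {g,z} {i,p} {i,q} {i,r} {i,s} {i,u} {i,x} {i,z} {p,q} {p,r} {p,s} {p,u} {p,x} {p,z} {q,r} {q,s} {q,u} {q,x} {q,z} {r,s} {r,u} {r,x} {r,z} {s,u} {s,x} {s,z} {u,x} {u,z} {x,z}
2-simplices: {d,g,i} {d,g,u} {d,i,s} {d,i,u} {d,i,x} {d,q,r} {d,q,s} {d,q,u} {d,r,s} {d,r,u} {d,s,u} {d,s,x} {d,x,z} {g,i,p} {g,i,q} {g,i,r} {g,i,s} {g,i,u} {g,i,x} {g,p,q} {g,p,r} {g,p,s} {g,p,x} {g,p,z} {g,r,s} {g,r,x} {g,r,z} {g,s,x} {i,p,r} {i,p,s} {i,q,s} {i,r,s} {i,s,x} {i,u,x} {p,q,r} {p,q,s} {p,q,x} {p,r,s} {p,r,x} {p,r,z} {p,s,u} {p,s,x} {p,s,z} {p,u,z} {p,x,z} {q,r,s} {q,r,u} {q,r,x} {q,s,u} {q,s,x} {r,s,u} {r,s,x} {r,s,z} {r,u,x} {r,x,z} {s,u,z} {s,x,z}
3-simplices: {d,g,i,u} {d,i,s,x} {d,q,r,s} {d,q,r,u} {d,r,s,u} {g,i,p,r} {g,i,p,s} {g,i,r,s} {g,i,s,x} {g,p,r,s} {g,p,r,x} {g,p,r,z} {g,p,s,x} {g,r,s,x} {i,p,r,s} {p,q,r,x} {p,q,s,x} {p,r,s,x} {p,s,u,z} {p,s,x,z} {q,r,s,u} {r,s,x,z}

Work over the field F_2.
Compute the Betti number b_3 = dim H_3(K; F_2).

b_3=2

n_0=10 n_1=44 n_2=57 n_3=22  [Z2]
∂1: piv[dg,di,dq,dr,ds,du,dx,dz,gp] rk=9  ker:gi,gq,gr,gs,gu,gx,gz,ip,iq,ir,is,iu,ix,iz,pq,pr,ps,pu,px,pz,qr,qs,qu,qx,qz,rs,ru,rx,rz,su,sx,sz,ux,uz,xz
∂2: piv[dgi,dgu,dis,diu,dix,dqr,dqs,dqu,drs,dru,dsu,dsx,dxz,gip,giq,gir,gis,gix,gpq,gpr,gps,gpx,gpz,grs,grx,grz,iqs,iux,pqx,psu,psz,puz,pxz] rk=33  ker:giu,gsx,ipr,ips,irs,isx,pqr,pqs,prs,prx,prz,psx,qrs,qru,qrx,qsu,qsx,rsu,rsx,rsz,rux,rxz,suz,sxz
∂3: piv[dgiu,disx,dqrs,dqru,drsu,gipr,gips,girs,gisx,gprs,gprx,gprz,gpsx,grsx,pqrx,pqsx,psuz,psxz,qrsu,rsxz] rk=20  ker:iprs,prsx
b_3=(22−20)−0=2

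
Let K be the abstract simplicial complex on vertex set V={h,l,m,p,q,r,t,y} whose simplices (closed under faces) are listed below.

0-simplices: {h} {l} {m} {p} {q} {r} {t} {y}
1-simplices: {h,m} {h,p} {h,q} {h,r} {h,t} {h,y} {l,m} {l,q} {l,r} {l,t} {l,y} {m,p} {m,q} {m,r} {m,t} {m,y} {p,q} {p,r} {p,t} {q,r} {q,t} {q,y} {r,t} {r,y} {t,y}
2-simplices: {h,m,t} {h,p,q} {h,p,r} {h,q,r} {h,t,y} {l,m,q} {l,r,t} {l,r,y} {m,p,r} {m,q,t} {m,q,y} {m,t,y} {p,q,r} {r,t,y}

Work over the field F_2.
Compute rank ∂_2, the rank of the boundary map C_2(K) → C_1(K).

n_0=8 n_1=25 n_2=14  [Z2]
∂1: piv[hm,hp,hq,hr,ht,hy,lm] rk=7  ker:lq,lr,lt,ly,mp,mq,mr,mt,my,pq,pr,pt,qr,qt,qy,rt,ry,ty
∂2: piv[hmt,hpq,hpr,hqr,hty,lmq,lrt,lry,mpr,mqt,mqy,mty,rty] rk=13  ker:pqr
rk∂_2=13

rank∂_2=13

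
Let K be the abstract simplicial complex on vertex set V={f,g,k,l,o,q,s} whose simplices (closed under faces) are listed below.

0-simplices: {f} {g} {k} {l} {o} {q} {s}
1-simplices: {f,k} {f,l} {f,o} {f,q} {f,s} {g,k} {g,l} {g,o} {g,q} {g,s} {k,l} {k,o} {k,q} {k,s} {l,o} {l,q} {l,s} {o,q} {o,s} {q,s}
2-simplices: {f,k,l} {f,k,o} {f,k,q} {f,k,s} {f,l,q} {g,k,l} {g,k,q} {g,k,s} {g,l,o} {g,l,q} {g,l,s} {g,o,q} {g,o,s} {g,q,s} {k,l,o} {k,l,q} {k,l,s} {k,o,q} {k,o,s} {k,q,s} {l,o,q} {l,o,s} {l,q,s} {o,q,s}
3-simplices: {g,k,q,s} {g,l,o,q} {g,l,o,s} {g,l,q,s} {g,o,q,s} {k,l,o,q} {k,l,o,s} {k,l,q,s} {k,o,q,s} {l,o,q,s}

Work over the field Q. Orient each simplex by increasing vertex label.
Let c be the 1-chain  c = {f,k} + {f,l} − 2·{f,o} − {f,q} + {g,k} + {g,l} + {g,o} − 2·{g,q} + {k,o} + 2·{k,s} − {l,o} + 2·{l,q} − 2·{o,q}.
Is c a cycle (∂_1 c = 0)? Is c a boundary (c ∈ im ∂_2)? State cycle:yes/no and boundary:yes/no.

n_0=7 n_1=20 n_2=24 n_3=10  [Q]
∂1: piv[fk,fl,fo,fq,fs,gk] rk=6  ker:gl,go,gq,gs,kl,ko,kq,ks,lo,lq,ls,oq,os,qs
∂2: piv[fkl,fko,fkq,fks,flq,gkl,gkq,gks,glo,gls,goq,gos,gqs,klo] rk=14  ker:glq,klq,kls,koq,kos,kqs,loq,los,lqs,oqs
∂3: piv[gkqs,gloq,glos,glqs,goqs,kloq,klos,klqs] rk=8  ker:koqs,loqs
∂1c = {f} − {g} − {k} + {l} + {o} − 3·{q} + 2·{s}

cycle:no boundary:no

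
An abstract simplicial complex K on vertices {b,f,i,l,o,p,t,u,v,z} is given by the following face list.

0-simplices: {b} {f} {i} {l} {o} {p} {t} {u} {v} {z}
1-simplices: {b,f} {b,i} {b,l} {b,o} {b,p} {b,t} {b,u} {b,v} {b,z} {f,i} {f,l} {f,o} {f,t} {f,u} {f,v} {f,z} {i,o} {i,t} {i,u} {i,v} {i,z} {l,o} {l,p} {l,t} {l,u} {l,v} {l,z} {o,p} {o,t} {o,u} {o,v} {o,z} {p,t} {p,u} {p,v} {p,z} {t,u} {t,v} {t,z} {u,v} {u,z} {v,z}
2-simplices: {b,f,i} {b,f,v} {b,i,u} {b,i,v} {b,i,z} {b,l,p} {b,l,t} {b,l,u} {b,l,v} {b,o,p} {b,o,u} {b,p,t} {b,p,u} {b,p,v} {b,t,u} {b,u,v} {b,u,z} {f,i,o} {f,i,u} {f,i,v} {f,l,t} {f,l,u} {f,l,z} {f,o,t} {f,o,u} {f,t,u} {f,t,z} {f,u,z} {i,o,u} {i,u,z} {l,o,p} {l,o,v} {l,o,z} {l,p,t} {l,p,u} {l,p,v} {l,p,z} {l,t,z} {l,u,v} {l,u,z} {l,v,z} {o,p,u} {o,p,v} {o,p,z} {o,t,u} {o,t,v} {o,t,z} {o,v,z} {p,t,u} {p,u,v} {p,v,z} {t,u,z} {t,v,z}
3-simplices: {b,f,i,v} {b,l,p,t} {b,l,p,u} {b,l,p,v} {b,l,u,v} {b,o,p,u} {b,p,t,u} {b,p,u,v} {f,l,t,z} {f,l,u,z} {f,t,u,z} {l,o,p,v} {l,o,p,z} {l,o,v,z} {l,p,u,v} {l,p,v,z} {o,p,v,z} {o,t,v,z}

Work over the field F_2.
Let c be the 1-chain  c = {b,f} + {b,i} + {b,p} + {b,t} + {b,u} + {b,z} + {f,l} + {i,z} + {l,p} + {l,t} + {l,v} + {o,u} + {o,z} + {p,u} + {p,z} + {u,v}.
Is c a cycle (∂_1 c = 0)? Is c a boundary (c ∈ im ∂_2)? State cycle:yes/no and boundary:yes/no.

cycle:yes boundary:yes

n_0=10 n_1=42 n_2=53 n_3=18  [Z2]
∂1: piv[bf,bi,bl,bo,bp,bt,bu,bv,bz] rk=9  ker:fi,fl,fo,ft,fu,fv,fz,io,it,iu,iv,iz,lo,lp,lt,lu,lv,lz,op,ot,ou,ov,oz,pt,pu,pv,pz,tu,tv,tz,uv,uz,vz
∂2: piv[bfi,bfv,biu,biv,biz,blp,blt,blu,blv,bop,bou,bpt,bpu,bpv,btu,buv,buz,fio,fiu,flt,flu,flz,fot,fou,ftz,fuz,lop,lov,loz,lpz,lvz,otv] rk=32  ker:fiv,ftu,iou,iuz,lpt,lpu,lpv,ltz,luv,luz,opu,opv,opz,otu,otz,ovz,ptu,puv,pvz,tuz,tvz
∂3: piv[bfiv,blpt,blpu,blpv,bluv,bopu,bptu,bpuv,fltz,fluz,ftuz,lopv,lopz,lovz,lpvz,otvz] rk=16  ker:lpuv,opvz
∂1c = 0
c vs im∂2: reduces to 0 ⇒ boundary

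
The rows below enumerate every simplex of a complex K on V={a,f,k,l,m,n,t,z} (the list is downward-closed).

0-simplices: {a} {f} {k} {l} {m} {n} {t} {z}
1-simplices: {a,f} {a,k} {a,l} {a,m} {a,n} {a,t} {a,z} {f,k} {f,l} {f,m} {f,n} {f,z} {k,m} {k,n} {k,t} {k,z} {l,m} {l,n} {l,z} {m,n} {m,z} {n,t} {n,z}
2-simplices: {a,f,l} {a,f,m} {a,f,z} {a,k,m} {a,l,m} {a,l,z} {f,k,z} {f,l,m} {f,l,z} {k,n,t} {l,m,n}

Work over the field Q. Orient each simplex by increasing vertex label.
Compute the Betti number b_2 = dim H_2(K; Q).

b_2=2

n_0=8 n_1=23 n_2=11  [Q]
∂1: piv[af,ak,al,am,an,at,az] rk=7  ker:fk,fl,fm,fn,fz,km,kn,kt,kz,lm,ln,lz,mn,mz,nt,nz
∂2: piv[afl,afm,afz,akm,alm,alz,fkz,knt,lmn] rk=9  ker:flm,flz
b_2=(11−9)−0=2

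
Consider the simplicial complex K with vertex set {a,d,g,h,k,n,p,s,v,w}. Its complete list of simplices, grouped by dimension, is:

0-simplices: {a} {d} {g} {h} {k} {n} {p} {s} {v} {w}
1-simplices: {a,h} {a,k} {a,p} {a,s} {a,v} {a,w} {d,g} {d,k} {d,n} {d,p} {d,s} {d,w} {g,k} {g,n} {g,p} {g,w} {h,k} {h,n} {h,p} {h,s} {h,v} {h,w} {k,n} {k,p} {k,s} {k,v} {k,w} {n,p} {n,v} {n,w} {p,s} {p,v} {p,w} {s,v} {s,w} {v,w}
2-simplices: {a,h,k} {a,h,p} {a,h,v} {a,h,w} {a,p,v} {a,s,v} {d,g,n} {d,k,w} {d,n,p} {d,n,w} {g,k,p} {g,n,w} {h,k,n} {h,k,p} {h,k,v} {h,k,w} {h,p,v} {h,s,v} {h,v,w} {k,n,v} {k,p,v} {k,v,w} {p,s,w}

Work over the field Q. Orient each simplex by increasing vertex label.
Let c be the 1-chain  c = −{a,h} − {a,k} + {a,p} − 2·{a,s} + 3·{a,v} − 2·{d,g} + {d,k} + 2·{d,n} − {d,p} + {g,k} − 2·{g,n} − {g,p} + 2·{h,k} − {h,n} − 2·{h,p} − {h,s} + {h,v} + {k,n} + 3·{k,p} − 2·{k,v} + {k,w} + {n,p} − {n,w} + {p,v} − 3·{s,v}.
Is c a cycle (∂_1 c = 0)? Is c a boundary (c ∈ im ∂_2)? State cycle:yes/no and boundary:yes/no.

n_0=10 n_1=36 n_2=23  [Q]
∂1: piv[ah,ak,ap,as,av,aw,dg,dk,dn] rk=9  ker:dp,ds,dw,gk,gn,gp,gw,hk,hn,hp,hs,hv,hw,kn,kp,ks,kv,kw,np,nv,nw,ps,pv,pw,sv,sw,vw
∂2: piv[ahk,ahp,ahv,ahw,apv,asv,dgn,dkw,dnp,dnw,gkp,gnw,hkn,hkp,hkv,hkw,hsv,hvw,knv,psw] rk=20  ker:hpv,kpv,kvw
∂1c = 0
c vs im∂2: reduces to 0 ⇒ boundary

cycle:yes boundary:yes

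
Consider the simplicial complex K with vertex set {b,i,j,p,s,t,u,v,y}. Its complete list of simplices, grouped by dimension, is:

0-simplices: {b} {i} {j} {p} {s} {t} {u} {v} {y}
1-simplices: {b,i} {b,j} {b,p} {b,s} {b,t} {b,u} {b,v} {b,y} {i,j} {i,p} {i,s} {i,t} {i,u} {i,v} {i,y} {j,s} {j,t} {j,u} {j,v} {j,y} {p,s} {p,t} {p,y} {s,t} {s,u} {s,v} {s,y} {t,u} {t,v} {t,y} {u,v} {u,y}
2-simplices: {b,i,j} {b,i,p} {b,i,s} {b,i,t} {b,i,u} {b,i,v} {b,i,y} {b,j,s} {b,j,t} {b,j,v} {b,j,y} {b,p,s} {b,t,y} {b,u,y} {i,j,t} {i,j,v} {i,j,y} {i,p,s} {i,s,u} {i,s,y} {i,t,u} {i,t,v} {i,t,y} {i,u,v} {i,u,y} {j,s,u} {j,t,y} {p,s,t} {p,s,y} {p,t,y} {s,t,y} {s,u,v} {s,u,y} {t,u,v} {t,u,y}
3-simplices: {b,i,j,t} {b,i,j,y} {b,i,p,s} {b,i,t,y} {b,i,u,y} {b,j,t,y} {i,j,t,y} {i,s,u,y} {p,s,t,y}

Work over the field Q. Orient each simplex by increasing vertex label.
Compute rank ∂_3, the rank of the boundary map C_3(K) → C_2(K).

rank∂_3=8

n_0=9 n_1=32 n_2=35 n_3=9  [Q]
∂1: piv[bi,bj,bp,bs,bt,bu,bv,by] rk=8  ker:ij,ip,is,it,iu,iv,iy,js,jt,ju,jv,jy,ps,pt,py,st,su,sv,sy,tu,tv,ty,uv,uy
∂2: piv[bij,bip,bis,bit,biu,biv,biy,bjs,bjt,bjv,bjy,bps,bty,buy,isu,isy,itu,itv,iuv,jsu,pst,psy,pty,suv] rk=24  ker:ijt,ijv,ijy,ips,ity,iuy,jty,sty,suy,tuv,tuy
∂3: piv[bijt,bijy,bips,bity,biuy,bjty,isuy,psty] rk=8  ker:ijty
rk∂_3=8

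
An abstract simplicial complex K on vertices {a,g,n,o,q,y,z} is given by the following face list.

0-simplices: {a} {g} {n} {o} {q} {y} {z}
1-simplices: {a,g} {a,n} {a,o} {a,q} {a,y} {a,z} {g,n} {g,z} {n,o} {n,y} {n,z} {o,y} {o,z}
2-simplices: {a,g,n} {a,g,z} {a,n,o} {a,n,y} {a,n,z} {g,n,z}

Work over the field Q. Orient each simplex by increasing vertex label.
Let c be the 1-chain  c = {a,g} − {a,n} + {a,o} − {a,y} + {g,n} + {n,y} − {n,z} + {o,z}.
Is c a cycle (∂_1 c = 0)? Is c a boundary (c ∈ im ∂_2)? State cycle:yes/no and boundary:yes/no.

n_0=7 n_1=13 n_2=6  [Q]
∂1: piv[ag,an,ao,aq,ay,az] rk=6  ker:gn,gz,no,ny,nz,oy,oz
∂2: piv[agn,agz,ano,any,anz] rk=5  ker:gnz
∂1c = 0
c vs im∂2: residual ≠ 0 ⇒ not boundary

cycle:yes boundary:no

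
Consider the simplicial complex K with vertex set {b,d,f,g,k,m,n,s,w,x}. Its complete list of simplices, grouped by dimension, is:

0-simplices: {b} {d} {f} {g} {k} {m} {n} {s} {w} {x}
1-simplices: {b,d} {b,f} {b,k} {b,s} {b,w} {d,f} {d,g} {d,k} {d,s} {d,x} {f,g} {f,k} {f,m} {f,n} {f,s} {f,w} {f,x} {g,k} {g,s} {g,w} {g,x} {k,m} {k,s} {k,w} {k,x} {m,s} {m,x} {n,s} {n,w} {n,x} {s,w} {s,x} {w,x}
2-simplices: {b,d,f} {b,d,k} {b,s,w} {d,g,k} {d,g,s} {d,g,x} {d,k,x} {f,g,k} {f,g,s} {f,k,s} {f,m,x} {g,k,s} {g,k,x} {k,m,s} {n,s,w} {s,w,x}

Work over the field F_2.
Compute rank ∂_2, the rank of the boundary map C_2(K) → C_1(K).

n_0=10 n_1=33 n_2=16  [Z2]
∂1: piv[bd,bf,bk,bs,bw,dg,dx,fm,fn] rk=9  ker:df,dk,ds,fg,fk,fs,fw,fx,gk,gs,gw,gx,km,ks,kw,kx,ms,mx,ns,nw,nx,sw,sx,wx
∂2: piv[bdf,bdk,bsw,dgk,dgs,dgx,dkx,fgk,fgs,fks,fmx,kms,nsw,swx] rk=14  ker:gks,gkx
rk∂_2=14

rank∂_2=14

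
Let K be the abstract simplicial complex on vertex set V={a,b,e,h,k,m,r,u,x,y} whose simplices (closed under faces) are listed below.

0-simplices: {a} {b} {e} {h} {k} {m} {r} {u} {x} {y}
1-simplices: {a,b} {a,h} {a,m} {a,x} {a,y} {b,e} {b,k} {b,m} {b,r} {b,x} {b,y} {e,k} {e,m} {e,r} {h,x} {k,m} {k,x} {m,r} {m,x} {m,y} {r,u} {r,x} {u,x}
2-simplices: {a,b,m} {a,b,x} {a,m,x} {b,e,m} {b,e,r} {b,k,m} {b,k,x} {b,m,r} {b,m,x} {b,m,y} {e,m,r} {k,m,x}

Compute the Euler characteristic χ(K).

χ(K)=-1

n_0=10 n_1=23 n_2=12
χ=+10−23+12=-1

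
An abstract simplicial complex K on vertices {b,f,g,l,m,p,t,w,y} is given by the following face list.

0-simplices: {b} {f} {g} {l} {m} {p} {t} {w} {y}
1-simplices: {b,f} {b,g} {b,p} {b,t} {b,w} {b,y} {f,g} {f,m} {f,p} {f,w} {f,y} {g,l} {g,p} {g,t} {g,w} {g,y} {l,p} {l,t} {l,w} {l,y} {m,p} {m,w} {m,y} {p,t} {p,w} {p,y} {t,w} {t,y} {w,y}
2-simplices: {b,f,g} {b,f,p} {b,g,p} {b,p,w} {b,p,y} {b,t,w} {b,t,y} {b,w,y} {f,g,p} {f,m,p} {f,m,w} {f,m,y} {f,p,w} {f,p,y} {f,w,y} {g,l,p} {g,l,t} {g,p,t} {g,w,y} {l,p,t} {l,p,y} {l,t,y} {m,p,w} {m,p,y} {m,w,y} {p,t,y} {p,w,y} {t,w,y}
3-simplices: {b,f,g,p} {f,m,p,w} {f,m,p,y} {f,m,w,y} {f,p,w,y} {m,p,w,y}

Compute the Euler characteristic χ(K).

χ(K)=2

n_0=9 n_1=29 n_2=28 n_3=6
χ=+9−29+28−6=2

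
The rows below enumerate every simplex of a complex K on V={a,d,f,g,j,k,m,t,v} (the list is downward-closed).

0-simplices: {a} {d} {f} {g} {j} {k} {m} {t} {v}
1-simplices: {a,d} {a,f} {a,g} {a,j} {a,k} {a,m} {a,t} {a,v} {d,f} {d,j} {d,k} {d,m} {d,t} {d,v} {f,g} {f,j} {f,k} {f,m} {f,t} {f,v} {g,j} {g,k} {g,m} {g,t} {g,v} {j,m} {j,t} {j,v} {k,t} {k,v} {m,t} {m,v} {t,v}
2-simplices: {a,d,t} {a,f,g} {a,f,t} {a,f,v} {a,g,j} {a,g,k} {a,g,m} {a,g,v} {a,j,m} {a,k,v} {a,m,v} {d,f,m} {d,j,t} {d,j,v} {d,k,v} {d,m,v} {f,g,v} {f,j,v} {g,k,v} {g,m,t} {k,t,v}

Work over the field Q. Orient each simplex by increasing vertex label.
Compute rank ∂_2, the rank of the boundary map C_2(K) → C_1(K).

rank∂_2=19

n_0=9 n_1=33 n_2=21  [Q]
∂1: piv[ad,af,ag,aj,ak,am,at,av] rk=8  ker:df,dj,dk,dm,dt,dv,fg,fj,fk,fm,ft,fv,gj,gk,gm,gt,gv,jm,jt,jv,kt,kv,mt,mv,tv
∂2: piv[adt,afg,aft,afv,agj,agk,agm,agv,ajm,akv,amv,dfm,djt,djv,dkv,dmv,fjv,gmt,ktv] rk=19  ker:fgv,gkv
rk∂_2=19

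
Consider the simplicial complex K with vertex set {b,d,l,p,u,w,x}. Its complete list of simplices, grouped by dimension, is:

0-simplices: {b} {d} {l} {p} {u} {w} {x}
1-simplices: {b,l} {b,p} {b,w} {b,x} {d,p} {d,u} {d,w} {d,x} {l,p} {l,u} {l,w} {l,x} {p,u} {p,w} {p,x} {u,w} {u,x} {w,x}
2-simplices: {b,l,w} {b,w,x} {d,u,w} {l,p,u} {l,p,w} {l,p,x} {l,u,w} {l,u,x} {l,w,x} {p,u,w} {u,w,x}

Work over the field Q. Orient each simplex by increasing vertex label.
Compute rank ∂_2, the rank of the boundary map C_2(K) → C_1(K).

n_0=7 n_1=18 n_2=11  [Q]
∂1: piv[bl,bp,bw,bx,dp,du] rk=6  ker:dw,dx,lp,lu,lw,lx,pu,pw,px,uw,ux,wx
∂2: piv[blw,bwx,duw,lpu,lpw,lpx,luw,lux,lwx] rk=9  ker:puw,uwx
rk∂_2=9

rank∂_2=9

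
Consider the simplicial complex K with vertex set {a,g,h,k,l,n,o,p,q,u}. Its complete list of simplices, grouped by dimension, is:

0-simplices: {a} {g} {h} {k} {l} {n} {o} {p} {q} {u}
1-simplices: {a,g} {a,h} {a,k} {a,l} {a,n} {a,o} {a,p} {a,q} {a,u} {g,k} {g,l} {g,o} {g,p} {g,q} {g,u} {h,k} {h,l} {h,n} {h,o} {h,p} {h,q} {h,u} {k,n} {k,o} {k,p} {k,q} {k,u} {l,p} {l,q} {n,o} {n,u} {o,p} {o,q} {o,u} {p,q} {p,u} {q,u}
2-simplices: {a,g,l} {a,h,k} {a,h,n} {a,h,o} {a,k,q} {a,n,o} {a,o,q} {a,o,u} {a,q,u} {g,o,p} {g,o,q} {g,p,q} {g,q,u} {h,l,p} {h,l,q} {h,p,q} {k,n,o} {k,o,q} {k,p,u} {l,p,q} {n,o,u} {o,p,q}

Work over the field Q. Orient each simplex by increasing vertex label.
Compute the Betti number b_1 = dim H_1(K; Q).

b_1=8

n_0=10 n_1=37 n_2=22  [Q]
∂1: piv[ag,ah,ak,al,an,ao,ap,aq,au] rk=9  ker:gk,gl,go,gp,gq,gu,hk,hl,hn,ho,hp,hq,hu,kn,ko,kp,kq,ku,lp,lq,no,nu,op,oq,ou,pq,pu,qu
∂2: piv[agl,ahk,ahn,aho,akq,ano,aoq,aou,aqu,gop,goq,gpq,gqu,hlp,hlq,hpq,kno,koq,kpu,nou] rk=20  ker:lpq,opq
b_1=(37−9)−20=8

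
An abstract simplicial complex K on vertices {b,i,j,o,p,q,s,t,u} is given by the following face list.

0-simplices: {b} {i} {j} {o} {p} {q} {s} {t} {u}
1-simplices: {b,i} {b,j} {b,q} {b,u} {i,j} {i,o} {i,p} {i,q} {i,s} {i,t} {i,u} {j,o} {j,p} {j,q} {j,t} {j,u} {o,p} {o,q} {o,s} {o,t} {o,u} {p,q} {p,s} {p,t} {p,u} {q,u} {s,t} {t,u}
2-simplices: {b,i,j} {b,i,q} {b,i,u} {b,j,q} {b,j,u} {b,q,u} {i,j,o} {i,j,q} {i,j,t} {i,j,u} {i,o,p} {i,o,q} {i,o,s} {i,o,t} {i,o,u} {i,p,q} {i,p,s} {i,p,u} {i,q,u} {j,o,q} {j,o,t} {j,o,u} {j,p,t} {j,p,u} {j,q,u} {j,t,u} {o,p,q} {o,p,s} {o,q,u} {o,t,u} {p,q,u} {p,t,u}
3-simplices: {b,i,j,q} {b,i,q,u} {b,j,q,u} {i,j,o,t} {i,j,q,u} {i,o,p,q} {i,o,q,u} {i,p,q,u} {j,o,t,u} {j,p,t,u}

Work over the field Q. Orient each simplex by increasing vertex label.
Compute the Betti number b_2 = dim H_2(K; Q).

b_2=3

n_0=9 n_1=28 n_2=32 n_3=10  [Q]
∂1: piv[bi,bj,bq,bu,io,ip,is,it] rk=8  ker:ij,iq,iu,jo,jp,jq,jt,ju,op,oq,os,ot,ou,pq,ps,pt,pu,qu,st,tu
∂2: piv[bij,biq,biu,bjq,bju,bqu,ijo,ijt,iop,ioq,ios,iot,iou,ipq,ips,ipu,jpt,jpu,jtu] rk=19  ker:ijq,iju,iqu,joq,jot,jou,jqu,opq,ops,oqu,otu,pqu,ptu
∂3: piv[bijq,biqu,bjqu,ijot,ijqu,iopq,ioqu,ipqu,jotu,jptu] rk=10
b_2=(32−19)−10=3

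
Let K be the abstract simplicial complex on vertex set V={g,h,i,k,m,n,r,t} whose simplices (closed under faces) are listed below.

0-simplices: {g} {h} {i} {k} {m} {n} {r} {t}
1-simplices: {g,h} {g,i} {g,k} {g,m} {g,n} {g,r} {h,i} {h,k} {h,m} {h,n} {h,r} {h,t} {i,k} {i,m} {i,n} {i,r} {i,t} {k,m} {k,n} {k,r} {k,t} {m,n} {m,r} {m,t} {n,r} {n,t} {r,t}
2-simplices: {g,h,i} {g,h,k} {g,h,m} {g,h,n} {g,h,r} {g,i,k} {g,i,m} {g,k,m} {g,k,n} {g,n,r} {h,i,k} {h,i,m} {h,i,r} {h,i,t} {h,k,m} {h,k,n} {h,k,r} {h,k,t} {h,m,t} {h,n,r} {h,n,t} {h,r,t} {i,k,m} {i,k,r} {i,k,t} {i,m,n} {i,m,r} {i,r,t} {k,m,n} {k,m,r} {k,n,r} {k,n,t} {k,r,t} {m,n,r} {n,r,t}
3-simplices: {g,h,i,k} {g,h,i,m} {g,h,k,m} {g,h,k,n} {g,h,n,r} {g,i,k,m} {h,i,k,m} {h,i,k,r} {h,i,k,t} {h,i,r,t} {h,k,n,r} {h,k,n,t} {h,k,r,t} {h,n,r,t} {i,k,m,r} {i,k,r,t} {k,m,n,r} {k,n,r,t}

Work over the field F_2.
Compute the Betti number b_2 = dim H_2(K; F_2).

n_0=8 n_1=27 n_2=35 n_3=18  [Z2]
∂1: piv[gh,gi,gk,gm,gn,gr,ht] rk=7  ker:hi,hk,hm,hn,hr,ik,im,in,ir,it,km,kn,kr,kt,mn,mr,mt,nr,nt,rt
∂2: piv[ghi,ghk,ghm,ghn,ghr,gik,gim,gkm,gkn,gnr,hir,hit,hkr,hkt,hmt,hnt,hrt,imn,imr,kmn] rk=20  ker:hik,him,hkm,hkn,hnr,ikm,ikr,ikt,irt,kmr,knr,knt,krt,mnr,nrt
∂3: piv[ghik,ghim,ghkm,ghkn,ghnr,gikm,hikr,hikt,hirt,hknr,hknt,hkrt,hnrt,ikmr,kmnr] rk=15  ker:hikm,ikrt,knrt
b_2=(35−20)−15=0

b_2=0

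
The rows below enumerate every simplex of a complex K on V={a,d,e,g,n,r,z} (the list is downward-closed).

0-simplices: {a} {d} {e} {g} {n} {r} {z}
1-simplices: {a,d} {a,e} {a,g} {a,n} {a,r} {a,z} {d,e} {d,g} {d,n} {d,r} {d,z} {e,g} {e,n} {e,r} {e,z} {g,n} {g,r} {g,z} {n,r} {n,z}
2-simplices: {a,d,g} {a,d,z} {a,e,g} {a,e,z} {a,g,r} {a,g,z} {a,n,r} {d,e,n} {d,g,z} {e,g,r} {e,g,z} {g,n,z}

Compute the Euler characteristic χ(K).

χ(K)=-1

n_0=7 n_1=20 n_2=12
χ=+7−20+12=-1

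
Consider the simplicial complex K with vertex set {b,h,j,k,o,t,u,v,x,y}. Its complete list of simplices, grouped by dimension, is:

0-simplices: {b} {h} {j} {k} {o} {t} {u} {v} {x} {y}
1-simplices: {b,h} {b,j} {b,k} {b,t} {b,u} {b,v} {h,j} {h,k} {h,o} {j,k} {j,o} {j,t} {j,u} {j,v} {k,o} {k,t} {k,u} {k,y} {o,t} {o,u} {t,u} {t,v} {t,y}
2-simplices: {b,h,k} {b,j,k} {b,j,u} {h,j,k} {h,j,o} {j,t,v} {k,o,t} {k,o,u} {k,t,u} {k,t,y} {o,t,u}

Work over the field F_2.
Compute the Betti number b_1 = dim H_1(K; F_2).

n_0=10 n_1=23 n_2=11  [Z2]
∂1: piv[bh,bj,bk,bt,bu,bv,ho,ky] rk=8  ker:hj,hk,jk,jo,jt,ju,jv,ko,kt,ku,ot,ou,tu,tv,ty
∂2: piv[bhk,bjk,bju,hjk,hjo,jtv,kot,kou,ktu,kty] rk=10  ker:otu
b_1=(23−8)−10=5

b_1=5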